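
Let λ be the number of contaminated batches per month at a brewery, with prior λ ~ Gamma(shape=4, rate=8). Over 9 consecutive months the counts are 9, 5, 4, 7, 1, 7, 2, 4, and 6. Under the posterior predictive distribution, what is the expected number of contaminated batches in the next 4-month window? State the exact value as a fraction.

Total count: 9 + 5 + 4 + 7 + 1 + 7 + 2 + 4 + 6 = 45.
Total exposure: 9 months.
The Gamma prior is conjugate for the Poisson rate, so λ | data ~ Gamma(4+45, 8+9) = Gamma(49, 17).
Predictive mean over a 4-month window = T·E[λ|data] = 4·49/17 = 196/17.

196/17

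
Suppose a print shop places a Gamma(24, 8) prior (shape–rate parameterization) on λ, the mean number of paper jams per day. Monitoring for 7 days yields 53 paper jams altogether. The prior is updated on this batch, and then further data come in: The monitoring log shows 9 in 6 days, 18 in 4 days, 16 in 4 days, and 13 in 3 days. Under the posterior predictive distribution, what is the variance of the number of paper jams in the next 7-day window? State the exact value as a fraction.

Total count 53 over total exposure 7 days.
After the first batch: Gamma(24 + 53, 8 + 7) = Gamma(77, 15).
Total count: 9 + 18 + 16 + 13 = 56.
Total exposure: 6 + 4 + 4 + 3 = 17 days.
After the second batch: Gamma(77 + 56, 15 + 17) = Gamma(133, 32).
The posterior predictive for a window of length T is Negative Binomial with variance T·α'·(β'+T)/β'² = 7·133·39/1024 = 36309/1024.

36309/1024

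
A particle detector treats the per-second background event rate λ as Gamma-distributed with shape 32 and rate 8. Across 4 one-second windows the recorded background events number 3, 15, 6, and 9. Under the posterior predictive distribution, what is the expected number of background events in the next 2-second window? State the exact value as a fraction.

Total count: 3 + 15 + 6 + 9 = 33.
Total exposure: 4 seconds.
Conjugate update: add total count to the shape and total exposure to the rate, giving Gamma(65, 12).
Predictive mean over a 2-second window = T·E[λ|data] = 2·65/12 = 65/6.

65/6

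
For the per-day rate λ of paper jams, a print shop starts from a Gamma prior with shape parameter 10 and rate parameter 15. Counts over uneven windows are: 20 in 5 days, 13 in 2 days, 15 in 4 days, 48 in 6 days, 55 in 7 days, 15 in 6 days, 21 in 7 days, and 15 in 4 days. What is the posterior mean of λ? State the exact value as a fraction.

53/14

Total count: 20 + 13 + 15 + 48 + 55 + 15 + 21 + 15 = 202.
Total exposure: 5 + 2 + 4 + 6 + 7 + 6 + 7 + 4 = 41 days.
Posterior: α' = 10 + 202 = 212, β' = 15 + 41 = 56.
Posterior mean = α'/β' = 212/56 = 53/14.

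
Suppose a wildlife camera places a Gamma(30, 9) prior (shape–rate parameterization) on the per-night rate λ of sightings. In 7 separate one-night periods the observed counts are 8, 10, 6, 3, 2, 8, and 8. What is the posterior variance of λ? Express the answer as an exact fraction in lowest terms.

75/256

Total count: 8 + 10 + 6 + 3 + 2 + 8 + 8 = 45.
Total exposure: 7 nights.
Posterior: α' = 30 + 45 = 75, β' = 9 + 7 = 16.
Posterior variance = α'/β'² = 75/256.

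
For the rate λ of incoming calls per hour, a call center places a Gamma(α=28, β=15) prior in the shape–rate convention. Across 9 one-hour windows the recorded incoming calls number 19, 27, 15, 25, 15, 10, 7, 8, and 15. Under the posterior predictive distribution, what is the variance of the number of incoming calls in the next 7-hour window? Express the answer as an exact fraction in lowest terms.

Total count: 19 + 27 + 15 + 25 + 15 + 10 + 7 + 8 + 15 = 141.
Total exposure: 9 hours.
By Gamma–Poisson conjugacy, the posterior is Gamma(α + Σx, β + Σt) = Gamma(28 + 141, 15 + 9) = Gamma(169, 24).
The posterior predictive for a window of length T is Negative Binomial with variance T·α'·(β'+T)/β'² = 7·169·31/576 = 36673/576.

36673/576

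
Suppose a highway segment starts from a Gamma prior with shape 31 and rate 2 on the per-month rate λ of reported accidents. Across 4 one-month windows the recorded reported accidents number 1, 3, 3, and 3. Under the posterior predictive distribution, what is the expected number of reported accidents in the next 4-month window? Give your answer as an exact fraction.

82/3

Total count: 1 + 3 + 3 + 3 = 10.
Total exposure: 4 months.
Gamma(α, β) with Poisson data over total exposure Σt gives posterior Gamma(α+Σx, β+Σt) = Gamma(41, 6).
Predictive mean over a 4-month window = T·E[λ|data] = 4·41/6 = 82/3.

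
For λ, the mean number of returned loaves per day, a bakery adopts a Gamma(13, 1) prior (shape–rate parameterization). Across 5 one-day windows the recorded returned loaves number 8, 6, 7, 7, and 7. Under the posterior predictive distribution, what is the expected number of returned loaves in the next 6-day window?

Total count: 8 + 6 + 7 + 7 + 7 = 35.
Total exposure: 5 days.
Conjugate update: add total count to the shape and total exposure to the rate, giving Gamma(48, 6).
Predictive mean over a 6-day window = T·E[λ|data] = 6·48/6 = 48.

48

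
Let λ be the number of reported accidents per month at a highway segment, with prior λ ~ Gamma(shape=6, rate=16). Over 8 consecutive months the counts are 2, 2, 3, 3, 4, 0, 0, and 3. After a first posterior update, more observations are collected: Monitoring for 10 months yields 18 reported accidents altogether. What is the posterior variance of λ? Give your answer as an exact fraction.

Total count: 2 + 2 + 3 + 3 + 4 + 0 + 0 + 3 = 17.
Total exposure: 8 months.
After the first batch: Gamma(6 + 17, 16 + 8) = Gamma(23, 24).
Total count 18 over total exposure 10 months.
After the second batch: Gamma(23 + 18, 24 + 10) = Gamma(41, 34).
Posterior variance = α'/β'² = 41/1156.

41/1156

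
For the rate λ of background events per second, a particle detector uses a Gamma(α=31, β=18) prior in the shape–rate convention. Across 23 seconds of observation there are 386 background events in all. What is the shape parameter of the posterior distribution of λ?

417

Total count 386 over total exposure 23 seconds.
The Gamma prior is conjugate for the Poisson rate, so λ | data ~ Gamma(31+386, 18+23) = Gamma(417, 41).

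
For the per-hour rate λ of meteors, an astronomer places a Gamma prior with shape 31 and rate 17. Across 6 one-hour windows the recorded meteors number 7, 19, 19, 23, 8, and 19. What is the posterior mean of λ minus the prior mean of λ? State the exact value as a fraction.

1429/391

Total count: 7 + 19 + 19 + 23 + 8 + 19 = 95.
Total exposure: 6 hours.
By Gamma–Poisson conjugacy, the posterior is Gamma(α + Σx, β + Σt) = Gamma(31 + 95, 17 + 6) = Gamma(126, 23).
Posterior mean = 126/23 = 126/23; prior mean = 31/17 = 31/17. Difference = 126/23 − 31/17 = 1429/391.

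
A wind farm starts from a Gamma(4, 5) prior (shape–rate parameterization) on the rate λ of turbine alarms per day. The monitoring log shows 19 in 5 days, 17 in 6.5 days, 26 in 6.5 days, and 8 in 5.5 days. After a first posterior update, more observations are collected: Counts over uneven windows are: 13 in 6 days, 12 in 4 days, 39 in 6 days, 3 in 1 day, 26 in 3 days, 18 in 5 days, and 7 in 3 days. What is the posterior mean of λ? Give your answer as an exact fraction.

384/113

Total count: 19 + 17 + 26 + 8 = 70.
Total exposure: 5 + 6.5 + 6.5 + 5.5 = 23.5 days.
After the first batch: Gamma(4 + 70, 5 + 23.5) = Gamma(74, 57/2).
Total count: 13 + 12 + 39 + 3 + 26 + 18 + 7 = 118.
Total exposure: 6 + 4 + 6 + 1 + 3 + 5 + 3 = 28 days.
After the second batch: Gamma(74 + 118, 57/2 + 28) = Gamma(192, 113/2).
Posterior mean = α'/β' = 192/(113/2) = 384/113.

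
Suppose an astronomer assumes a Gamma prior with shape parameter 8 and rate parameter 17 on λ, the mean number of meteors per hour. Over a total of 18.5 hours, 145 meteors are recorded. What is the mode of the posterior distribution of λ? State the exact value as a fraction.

304/71

Total count 145 over total exposure 18.5 hours.
By Gamma–Poisson conjugacy, the posterior is Gamma(α + Σx, β + Σt) = Gamma(8 + 145, 17 + 18.5) = Gamma(153, 71/2).
Posterior mode = (α'−1)/β' = 152/(71/2) = 304/71.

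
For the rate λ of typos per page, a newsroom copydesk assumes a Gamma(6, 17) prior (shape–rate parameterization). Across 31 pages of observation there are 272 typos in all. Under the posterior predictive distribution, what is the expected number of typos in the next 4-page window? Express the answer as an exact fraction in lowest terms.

Total count 272 over total exposure 31 pages.
By Gamma–Poisson conjugacy, the posterior is Gamma(α + Σx, β + Σt) = Gamma(6 + 272, 17 + 31) = Gamma(278, 48).
Predictive mean over a 4-page window = T·E[λ|data] = 4·278/48 = 139/6.

139/6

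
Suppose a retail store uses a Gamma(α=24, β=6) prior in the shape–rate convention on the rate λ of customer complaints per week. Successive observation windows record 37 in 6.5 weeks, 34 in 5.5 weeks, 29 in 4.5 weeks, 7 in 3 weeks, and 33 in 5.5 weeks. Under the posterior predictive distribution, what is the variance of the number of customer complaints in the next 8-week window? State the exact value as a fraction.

51168/961

Total count: 37 + 34 + 29 + 7 + 33 = 140.
Total exposure: 6.5 + 5.5 + 4.5 + 3 + 5.5 = 25 weeks.
Posterior: α' = 24 + 140 = 164, β' = 6 + 25 = 31.
The posterior predictive for a window of length T is Negative Binomial with variance T·α'·(β'+T)/β'² = 8·164·39/961 = 51168/961.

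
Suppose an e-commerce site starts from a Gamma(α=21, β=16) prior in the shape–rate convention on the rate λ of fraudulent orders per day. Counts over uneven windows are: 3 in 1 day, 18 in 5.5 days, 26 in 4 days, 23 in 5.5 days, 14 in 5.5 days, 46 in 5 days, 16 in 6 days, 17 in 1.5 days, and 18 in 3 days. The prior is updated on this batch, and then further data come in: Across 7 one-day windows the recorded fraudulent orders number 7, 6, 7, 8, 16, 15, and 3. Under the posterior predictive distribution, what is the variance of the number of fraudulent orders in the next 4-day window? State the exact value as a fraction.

Total count: 3 + 18 + 26 + 23 + 14 + 46 + 16 + 17 + 18 = 181.
Total exposure: 1 + 5.5 + 4 + 5.5 + 5.5 + 5 + 6 + 1.5 + 3 = 37 days.
After the first batch: Gamma(21 + 181, 16 + 37) = Gamma(202, 53).
Total count: 7 + 6 + 7 + 8 + 16 + 15 + 3 = 62.
Total exposure: 7 days.
After the second batch: Gamma(202 + 62, 53 + 7) = Gamma(264, 60).
The posterior predictive for a window of length T is Negative Binomial with variance T·α'·(β'+T)/β'² = 4·264·64/3600 = 1408/75.

1408/75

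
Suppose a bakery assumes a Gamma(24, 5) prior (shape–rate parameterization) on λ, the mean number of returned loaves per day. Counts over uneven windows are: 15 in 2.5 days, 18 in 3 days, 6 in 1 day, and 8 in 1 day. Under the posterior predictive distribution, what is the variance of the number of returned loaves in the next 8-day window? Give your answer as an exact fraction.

46576/625

Total count: 15 + 18 + 6 + 8 = 47.
Total exposure: 2.5 + 3 + 1 + 1 = 7.5 days.
The Gamma prior is conjugate for the Poisson rate, so λ | data ~ Gamma(24+47, 5+7.5) = Gamma(71, 25/2).
The posterior predictive for a window of length T is Negative Binomial with variance T·α'·(β'+T)/β'² = 8·71·(41/2)/(625/4) = 46576/625.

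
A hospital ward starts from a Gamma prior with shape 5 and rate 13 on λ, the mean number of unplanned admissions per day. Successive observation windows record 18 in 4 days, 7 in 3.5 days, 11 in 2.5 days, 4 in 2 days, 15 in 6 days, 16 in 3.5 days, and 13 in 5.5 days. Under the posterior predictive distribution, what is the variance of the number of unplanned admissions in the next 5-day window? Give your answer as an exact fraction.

Total count: 18 + 7 + 11 + 4 + 15 + 16 + 13 = 84.
Total exposure: 4 + 3.5 + 2.5 + 2 + 6 + 3.5 + 5.5 = 27 days.
By Gamma–Poisson conjugacy, the posterior is Gamma(α + Σx, β + Σt) = Gamma(5 + 84, 13 + 27) = Gamma(89, 40).
The posterior predictive for a window of length T is Negative Binomial with variance T·α'·(β'+T)/β'² = 5·89·45/1600 = 801/64.

801/64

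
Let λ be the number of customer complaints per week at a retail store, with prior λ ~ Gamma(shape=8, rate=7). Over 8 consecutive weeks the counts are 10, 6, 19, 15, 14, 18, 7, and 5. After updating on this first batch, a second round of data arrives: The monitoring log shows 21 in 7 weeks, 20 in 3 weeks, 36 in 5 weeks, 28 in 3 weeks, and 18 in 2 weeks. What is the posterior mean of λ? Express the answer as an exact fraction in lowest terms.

Total count: 10 + 6 + 19 + 15 + 14 + 18 + 7 + 5 = 94.
Total exposure: 8 weeks.
After the first batch: Gamma(8 + 94, 7 + 8) = Gamma(102, 15).
Total count: 21 + 20 + 36 + 28 + 18 = 123.
Total exposure: 7 + 3 + 5 + 3 + 2 = 20 weeks.
After the second batch: Gamma(102 + 123, 15 + 20) = Gamma(225, 35).
Posterior mean = α'/β' = 225/35 = 45/7.

45/7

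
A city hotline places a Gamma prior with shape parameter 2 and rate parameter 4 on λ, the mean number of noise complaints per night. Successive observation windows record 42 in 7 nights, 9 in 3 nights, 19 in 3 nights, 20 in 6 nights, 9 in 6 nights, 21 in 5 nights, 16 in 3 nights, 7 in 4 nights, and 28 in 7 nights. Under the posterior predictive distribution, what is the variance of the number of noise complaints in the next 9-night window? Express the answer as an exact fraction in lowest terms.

Total count: 42 + 9 + 19 + 20 + 9 + 21 + 16 + 7 + 28 = 171.
Total exposure: 7 + 3 + 3 + 6 + 6 + 5 + 3 + 4 + 7 = 44 nights.
Conjugate update: add total count to the shape and total exposure to the rate, giving Gamma(173, 48).
The posterior predictive for a window of length T is Negative Binomial with variance T·α'·(β'+T)/β'² = 9·173·57/2304 = 9861/256.

9861/256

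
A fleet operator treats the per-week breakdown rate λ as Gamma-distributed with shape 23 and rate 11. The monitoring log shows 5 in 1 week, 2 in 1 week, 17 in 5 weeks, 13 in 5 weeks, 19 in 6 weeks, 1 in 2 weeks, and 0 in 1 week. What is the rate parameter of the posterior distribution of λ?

Total count: 5 + 2 + 17 + 13 + 19 + 1 + 0 = 57.
Total exposure: 1 + 1 + 5 + 5 + 6 + 2 + 1 = 21 weeks.
Gamma(α, β) with Poisson data over total exposure Σt gives posterior Gamma(α+Σx, β+Σt) = Gamma(80, 32).

32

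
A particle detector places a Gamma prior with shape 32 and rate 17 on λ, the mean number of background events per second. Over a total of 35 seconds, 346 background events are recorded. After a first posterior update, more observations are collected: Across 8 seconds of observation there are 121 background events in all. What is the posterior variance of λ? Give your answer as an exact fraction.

Total count 346 over total exposure 35 seconds.
After the first batch: Gamma(32 + 346, 17 + 35) = Gamma(378, 52).
Total count 121 over total exposure 8 seconds.
After the second batch: Gamma(378 + 121, 52 + 8) = Gamma(499, 60).
Posterior variance = α'/β'² = 499/3600.

499/3600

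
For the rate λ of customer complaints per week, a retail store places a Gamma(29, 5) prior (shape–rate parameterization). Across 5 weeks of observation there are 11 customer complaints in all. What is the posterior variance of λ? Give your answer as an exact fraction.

Total count 11 over total exposure 5 weeks.
Posterior: α' = 29 + 11 = 40, β' = 5 + 5 = 10.
Posterior variance = α'/β'² = 40/100 = 2/5.

2/5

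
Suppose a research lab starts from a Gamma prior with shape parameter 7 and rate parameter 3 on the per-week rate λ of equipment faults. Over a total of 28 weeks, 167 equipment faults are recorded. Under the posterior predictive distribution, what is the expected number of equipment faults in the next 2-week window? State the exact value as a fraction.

Total count 167 over total exposure 28 weeks.
By Gamma–Poisson conjugacy, the posterior is Gamma(α + Σx, β + Σt) = Gamma(7 + 167, 3 + 28) = Gamma(174, 31).
Predictive mean over a 2-week window = T·E[λ|data] = 2·174/31 = 348/31.

348/31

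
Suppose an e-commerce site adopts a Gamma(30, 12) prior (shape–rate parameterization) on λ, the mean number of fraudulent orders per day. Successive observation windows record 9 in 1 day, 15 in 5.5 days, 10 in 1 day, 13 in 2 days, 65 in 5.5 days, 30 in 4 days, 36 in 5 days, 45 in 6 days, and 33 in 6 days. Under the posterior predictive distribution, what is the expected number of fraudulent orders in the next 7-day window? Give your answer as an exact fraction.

Total count: 9 + 15 + 10 + 13 + 65 + 30 + 36 + 45 + 33 = 256.
Total exposure: 1 + 5.5 + 1 + 2 + 5.5 + 4 + 5 + 6 + 6 = 36 days.
Conjugate update: add total count to the shape and total exposure to the rate, giving Gamma(286, 48).
Predictive mean over a 7-day window = T·E[λ|data] = 7·286/48 = 1001/24.

1001/24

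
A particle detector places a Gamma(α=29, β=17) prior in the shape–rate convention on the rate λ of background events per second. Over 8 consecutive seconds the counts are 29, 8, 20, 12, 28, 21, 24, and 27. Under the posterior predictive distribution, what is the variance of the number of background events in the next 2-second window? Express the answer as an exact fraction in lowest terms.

Total count: 29 + 8 + 20 + 12 + 28 + 21 + 24 + 27 = 169.
Total exposure: 8 seconds.
Posterior: α' = 29 + 169 = 198, β' = 17 + 8 = 25.
The posterior predictive for a window of length T is Negative Binomial with variance T·α'·(β'+T)/β'² = 2·198·27/625 = 10692/625.

10692/625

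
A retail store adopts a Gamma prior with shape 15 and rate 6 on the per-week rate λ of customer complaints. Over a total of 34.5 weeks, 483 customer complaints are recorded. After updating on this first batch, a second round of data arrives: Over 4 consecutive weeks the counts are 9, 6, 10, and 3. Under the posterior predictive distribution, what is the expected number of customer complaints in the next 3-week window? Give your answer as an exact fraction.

3156/89

Total count 483 over total exposure 34.5 weeks.
After the first batch: Gamma(15 + 483, 6 + 34.5) = Gamma(498, 81/2).
Total count: 9 + 6 + 10 + 3 = 28.
Total exposure: 4 weeks.
After the second batch: Gamma(498 + 28, 81/2 + 4) = Gamma(526, 89/2).
Predictive mean over a 3-week window = T·E[λ|data] = 3·526/(89/2) = 3156/89.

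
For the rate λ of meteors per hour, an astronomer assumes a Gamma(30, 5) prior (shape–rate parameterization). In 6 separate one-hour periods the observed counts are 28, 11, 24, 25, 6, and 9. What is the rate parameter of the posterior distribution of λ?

Total count: 28 + 11 + 24 + 25 + 6 + 9 = 103.
Total exposure: 6 hours.
The Gamma prior is conjugate for the Poisson rate, so λ | data ~ Gamma(30+103, 5+6) = Gamma(133, 11).

11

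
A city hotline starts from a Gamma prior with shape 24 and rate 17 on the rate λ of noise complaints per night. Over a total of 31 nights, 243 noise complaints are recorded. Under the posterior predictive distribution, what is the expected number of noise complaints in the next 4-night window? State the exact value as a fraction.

89/4

Total count 243 over total exposure 31 nights.
Conjugate update: add total count to the shape and total exposure to the rate, giving Gamma(267, 48).
Predictive mean over a 4-night window = T·E[λ|data] = 4·267/48 = 89/4.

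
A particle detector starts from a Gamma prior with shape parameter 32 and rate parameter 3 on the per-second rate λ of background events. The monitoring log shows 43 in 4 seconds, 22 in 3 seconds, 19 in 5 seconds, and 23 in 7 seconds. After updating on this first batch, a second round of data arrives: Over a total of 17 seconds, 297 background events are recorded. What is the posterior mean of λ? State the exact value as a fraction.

Total count: 43 + 22 + 19 + 23 = 107.
Total exposure: 4 + 3 + 5 + 7 = 19 seconds.
After the first batch: Gamma(32 + 107, 3 + 19) = Gamma(139, 22).
Total count 297 over total exposure 17 seconds.
After the second batch: Gamma(139 + 297, 22 + 17) = Gamma(436, 39).
Posterior mean = α'/β' = 436/39.

436/39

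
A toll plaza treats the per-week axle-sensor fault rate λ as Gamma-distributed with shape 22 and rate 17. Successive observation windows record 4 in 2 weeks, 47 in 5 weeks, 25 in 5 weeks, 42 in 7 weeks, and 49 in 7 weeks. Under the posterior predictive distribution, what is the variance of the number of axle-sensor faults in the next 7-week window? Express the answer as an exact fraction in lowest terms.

66150/1849

Total count: 4 + 47 + 25 + 42 + 49 = 167.
Total exposure: 2 + 5 + 5 + 7 + 7 = 26 weeks.
By Gamma–Poisson conjugacy, the posterior is Gamma(α + Σx, β + Σt) = Gamma(22 + 167, 17 + 26) = Gamma(189, 43).
The posterior predictive for a window of length T is Negative Binomial with variance T·α'·(β'+T)/β'² = 7·189·50/1849 = 66150/1849.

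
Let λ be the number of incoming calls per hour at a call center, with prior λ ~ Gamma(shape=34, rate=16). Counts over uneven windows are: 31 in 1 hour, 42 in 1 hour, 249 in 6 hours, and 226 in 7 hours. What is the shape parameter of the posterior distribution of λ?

Total count: 31 + 42 + 249 + 226 = 548.
Total exposure: 1 + 1 + 6 + 7 = 15 hours.
By Gamma–Poisson conjugacy, the posterior is Gamma(α + Σx, β + Σt) = Gamma(34 + 548, 16 + 15) = Gamma(582, 31).

582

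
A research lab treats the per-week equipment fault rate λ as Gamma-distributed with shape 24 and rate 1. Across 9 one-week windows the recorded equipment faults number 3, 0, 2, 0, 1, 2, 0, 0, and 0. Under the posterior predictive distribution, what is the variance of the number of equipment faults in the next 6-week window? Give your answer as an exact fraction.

768/25

Total count: 3 + 0 + 2 + 0 + 1 + 2 + 0 + 0 + 0 = 8.
Total exposure: 9 weeks.
By Gamma–Poisson conjugacy, the posterior is Gamma(α + Σx, β + Σt) = Gamma(24 + 8, 1 + 9) = Gamma(32, 10).
The posterior predictive for a window of length T is Negative Binomial with variance T·α'·(β'+T)/β'² = 6·32·16/100 = 768/25.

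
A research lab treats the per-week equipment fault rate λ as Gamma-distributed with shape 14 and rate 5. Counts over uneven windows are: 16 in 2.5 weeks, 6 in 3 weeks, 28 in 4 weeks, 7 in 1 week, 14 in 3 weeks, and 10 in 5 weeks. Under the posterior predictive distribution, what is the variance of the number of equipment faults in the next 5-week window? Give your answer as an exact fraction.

54150/2209

Total count: 16 + 6 + 28 + 7 + 14 + 10 = 81.
Total exposure: 2.5 + 3 + 4 + 1 + 3 + 5 = 18.5 weeks.
Conjugate update: add total count to the shape and total exposure to the rate, giving Gamma(95, 47/2).
The posterior predictive for a window of length T is Negative Binomial with variance T·α'·(β'+T)/β'² = 5·95·(57/2)/(2209/4) = 54150/2209.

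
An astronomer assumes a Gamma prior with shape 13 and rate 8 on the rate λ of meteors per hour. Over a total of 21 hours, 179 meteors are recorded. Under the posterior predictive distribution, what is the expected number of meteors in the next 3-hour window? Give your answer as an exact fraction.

576/29

Total count 179 over total exposure 21 hours.
Posterior: α' = 13 + 179 = 192, β' = 8 + 21 = 29.
Predictive mean over a 3-hour window = T·E[λ|data] = 3·192/29 = 576/29.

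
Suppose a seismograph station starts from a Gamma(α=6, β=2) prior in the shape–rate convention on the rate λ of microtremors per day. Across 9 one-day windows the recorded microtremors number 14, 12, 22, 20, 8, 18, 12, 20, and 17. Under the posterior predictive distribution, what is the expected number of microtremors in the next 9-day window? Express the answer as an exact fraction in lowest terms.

Total count: 14 + 12 + 22 + 20 + 8 + 18 + 12 + 20 + 17 = 143.
Total exposure: 9 days.
By Gamma–Poisson conjugacy, the posterior is Gamma(α + Σx, β + Σt) = Gamma(6 + 143, 2 + 9) = Gamma(149, 11).
Predictive mean over a 9-day window = T·E[λ|data] = 9·149/11 = 1341/11.

1341/11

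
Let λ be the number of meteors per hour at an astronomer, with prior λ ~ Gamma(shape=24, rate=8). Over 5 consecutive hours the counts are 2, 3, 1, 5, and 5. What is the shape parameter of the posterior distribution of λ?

40

Total count: 2 + 3 + 1 + 5 + 5 = 16.
Total exposure: 5 hours.
By Gamma–Poisson conjugacy, the posterior is Gamma(α + Σx, β + Σt) = Gamma(24 + 16, 8 + 5) = Gamma(40, 13).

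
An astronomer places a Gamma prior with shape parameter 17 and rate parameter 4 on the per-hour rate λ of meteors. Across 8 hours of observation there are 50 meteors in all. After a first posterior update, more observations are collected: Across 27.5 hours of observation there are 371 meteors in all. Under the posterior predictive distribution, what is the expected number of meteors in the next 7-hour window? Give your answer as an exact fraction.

Total count 50 over total exposure 8 hours.
After the first batch: Gamma(17 + 50, 4 + 8) = Gamma(67, 12).
Total count 371 over total exposure 27.5 hours.
After the second batch: Gamma(67 + 371, 12 + 27.5) = Gamma(438, 79/2).
Predictive mean over a 7-hour window = T·E[λ|data] = 7·438/(79/2) = 6132/79.

6132/79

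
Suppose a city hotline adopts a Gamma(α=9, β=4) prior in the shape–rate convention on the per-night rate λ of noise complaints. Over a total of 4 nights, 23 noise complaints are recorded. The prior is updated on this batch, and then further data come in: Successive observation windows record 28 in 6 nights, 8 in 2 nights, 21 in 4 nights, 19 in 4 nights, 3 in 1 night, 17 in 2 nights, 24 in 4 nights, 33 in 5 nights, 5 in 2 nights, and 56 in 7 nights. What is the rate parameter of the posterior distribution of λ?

45

Total count 23 over total exposure 4 nights.
After the first batch: Gamma(9 + 23, 4 + 4) = Gamma(32, 8).
Total count: 28 + 8 + 21 + 19 + 3 + 17 + 24 + 33 + 5 + 56 = 214.
Total exposure: 6 + 2 + 4 + 4 + 1 + 2 + 4 + 5 + 2 + 7 = 37 nights.
After the second batch: Gamma(32 + 214, 8 + 37) = Gamma(246, 45).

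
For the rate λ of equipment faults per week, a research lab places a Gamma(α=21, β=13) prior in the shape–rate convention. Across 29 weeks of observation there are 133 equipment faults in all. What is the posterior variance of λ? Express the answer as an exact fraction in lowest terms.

Total count 133 over total exposure 29 weeks.
Gamma(α, β) with Poisson data over total exposure Σt gives posterior Gamma(α+Σx, β+Σt) = Gamma(154, 42).
Posterior variance = α'/β'² = 154/1764 = 11/126.

11/126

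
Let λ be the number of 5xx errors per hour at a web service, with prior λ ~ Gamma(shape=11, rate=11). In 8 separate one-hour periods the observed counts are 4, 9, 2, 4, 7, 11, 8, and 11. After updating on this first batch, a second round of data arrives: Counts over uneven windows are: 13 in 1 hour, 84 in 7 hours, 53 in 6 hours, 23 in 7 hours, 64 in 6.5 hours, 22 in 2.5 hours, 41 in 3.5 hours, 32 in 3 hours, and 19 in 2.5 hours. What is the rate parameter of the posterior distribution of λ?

Total count: 4 + 9 + 2 + 4 + 7 + 11 + 8 + 11 = 56.
Total exposure: 8 hours.
After the first batch: Gamma(11 + 56, 11 + 8) = Gamma(67, 19).
Total count: 13 + 84 + 53 + 23 + 64 + 22 + 41 + 32 + 19 = 351.
Total exposure: 1 + 7 + 6 + 7 + 6.5 + 2.5 + 3.5 + 3 + 2.5 = 39 hours.
After the second batch: Gamma(67 + 351, 19 + 39) = Gamma(418, 58).

58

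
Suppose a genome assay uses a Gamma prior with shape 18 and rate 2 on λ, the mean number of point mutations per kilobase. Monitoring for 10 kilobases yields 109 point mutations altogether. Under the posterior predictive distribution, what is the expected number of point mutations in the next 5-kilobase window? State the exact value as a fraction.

635/12

Total count 109 over total exposure 10 kilobases.
The Gamma prior is conjugate for the Poisson rate, so λ | data ~ Gamma(18+109, 2+10) = Gamma(127, 12).
Predictive mean over a 5-kilobase window = T·E[λ|data] = 5·127/12 = 635/12.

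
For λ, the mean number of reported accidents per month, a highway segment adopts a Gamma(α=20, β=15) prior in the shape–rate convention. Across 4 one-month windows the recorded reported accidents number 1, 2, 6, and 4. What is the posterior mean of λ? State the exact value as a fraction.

Total count: 1 + 2 + 6 + 4 = 13.
Total exposure: 4 months.
By Gamma–Poisson conjugacy, the posterior is Gamma(α + Σx, β + Σt) = Gamma(20 + 13, 15 + 4) = Gamma(33, 19).
Posterior mean = α'/β' = 33/19.

33/19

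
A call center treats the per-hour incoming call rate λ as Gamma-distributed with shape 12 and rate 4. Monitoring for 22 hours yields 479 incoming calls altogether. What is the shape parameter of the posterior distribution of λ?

Total count 479 over total exposure 22 hours.
Posterior: α' = 12 + 479 = 491, β' = 4 + 22 = 26.

491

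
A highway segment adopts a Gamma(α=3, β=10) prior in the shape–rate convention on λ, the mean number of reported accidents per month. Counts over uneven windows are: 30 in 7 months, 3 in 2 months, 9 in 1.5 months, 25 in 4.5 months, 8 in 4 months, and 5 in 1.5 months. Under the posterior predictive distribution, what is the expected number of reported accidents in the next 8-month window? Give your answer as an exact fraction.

Total count: 30 + 3 + 9 + 25 + 8 + 5 = 80.
Total exposure: 7 + 2 + 1.5 + 4.5 + 4 + 1.5 = 20.5 months.
The Gamma prior is conjugate for the Poisson rate, so λ | data ~ Gamma(3+80, 10+20.5) = Gamma(83, 61/2).
Predictive mean over an 8-month window = T·E[λ|data] = 8·83/(61/2) = 1328/61.

1328/61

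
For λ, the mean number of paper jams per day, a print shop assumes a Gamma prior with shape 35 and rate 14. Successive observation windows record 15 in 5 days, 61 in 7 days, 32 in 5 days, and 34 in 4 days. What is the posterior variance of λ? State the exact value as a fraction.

177/1225

Total count: 15 + 61 + 32 + 34 = 142.
Total exposure: 5 + 7 + 5 + 4 = 21 days.
Conjugate update: add total count to the shape and total exposure to the rate, giving Gamma(177, 35).
Posterior variance = α'/β'² = 177/1225.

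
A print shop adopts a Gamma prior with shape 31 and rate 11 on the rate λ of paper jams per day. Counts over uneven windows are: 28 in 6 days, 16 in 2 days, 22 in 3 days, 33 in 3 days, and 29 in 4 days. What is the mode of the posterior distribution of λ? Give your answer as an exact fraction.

Total count: 28 + 16 + 22 + 33 + 29 = 128.
Total exposure: 6 + 2 + 3 + 3 + 4 = 18 days.
Posterior: α' = 31 + 128 = 159, β' = 11 + 18 = 29.
Posterior mode = (α'−1)/β' = 158/29.

158/29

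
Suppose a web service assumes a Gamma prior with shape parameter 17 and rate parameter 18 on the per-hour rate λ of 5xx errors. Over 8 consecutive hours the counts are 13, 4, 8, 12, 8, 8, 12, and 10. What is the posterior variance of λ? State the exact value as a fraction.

23/169

Total count: 13 + 4 + 8 + 12 + 8 + 8 + 12 + 10 = 75.
Total exposure: 8 hours.
Posterior: α' = 17 + 75 = 92, β' = 18 + 8 = 26.
Posterior variance = α'/β'² = 92/676 = 23/169.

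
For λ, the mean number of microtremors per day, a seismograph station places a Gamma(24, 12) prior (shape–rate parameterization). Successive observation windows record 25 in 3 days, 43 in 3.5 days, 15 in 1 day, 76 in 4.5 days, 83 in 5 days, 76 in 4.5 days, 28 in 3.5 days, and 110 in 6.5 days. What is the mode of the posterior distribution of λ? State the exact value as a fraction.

958/87

Total count: 25 + 43 + 15 + 76 + 83 + 76 + 28 + 110 = 456.
Total exposure: 3 + 3.5 + 1 + 4.5 + 5 + 4.5 + 3.5 + 6.5 = 31.5 days.
Gamma(α, β) with Poisson data over total exposure Σt gives posterior Gamma(α+Σx, β+Σt) = Gamma(480, 87/2).
Posterior mode = (α'−1)/β' = 479/(87/2) = 958/87.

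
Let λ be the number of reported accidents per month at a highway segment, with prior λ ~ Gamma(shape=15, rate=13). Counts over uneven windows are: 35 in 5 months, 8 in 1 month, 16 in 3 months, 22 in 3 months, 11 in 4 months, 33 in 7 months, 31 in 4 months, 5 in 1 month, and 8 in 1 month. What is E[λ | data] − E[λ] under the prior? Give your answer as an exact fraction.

881/273

Total count: 35 + 8 + 16 + 22 + 11 + 33 + 31 + 5 + 8 = 169.
Total exposure: 5 + 1 + 3 + 3 + 4 + 7 + 4 + 1 + 1 = 29 months.
Posterior: α' = 15 + 169 = 184, β' = 13 + 29 = 42.
Posterior mean = 184/42 = 92/21; prior mean = 15/13 = 15/13. Difference = 92/21 − 15/13 = 881/273.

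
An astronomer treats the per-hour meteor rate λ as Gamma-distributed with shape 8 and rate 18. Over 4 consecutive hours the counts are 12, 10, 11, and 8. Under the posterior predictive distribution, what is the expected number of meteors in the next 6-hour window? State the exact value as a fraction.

Total count: 12 + 10 + 11 + 8 = 41.
Total exposure: 4 hours.
Gamma(α, β) with Poisson data over total exposure Σt gives posterior Gamma(α+Σx, β+Σt) = Gamma(49, 22).
Predictive mean over a 6-hour window = T·E[λ|data] = 6·49/22 = 147/11.

147/11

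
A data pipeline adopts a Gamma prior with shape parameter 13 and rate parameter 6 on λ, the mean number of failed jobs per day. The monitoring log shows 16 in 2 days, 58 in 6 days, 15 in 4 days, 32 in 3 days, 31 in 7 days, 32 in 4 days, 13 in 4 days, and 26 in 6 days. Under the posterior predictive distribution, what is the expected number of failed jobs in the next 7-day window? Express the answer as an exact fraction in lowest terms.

Total count: 16 + 58 + 15 + 32 + 31 + 32 + 13 + 26 = 223.
Total exposure: 2 + 6 + 4 + 3 + 7 + 4 + 4 + 6 = 36 days.
By Gamma–Poisson conjugacy, the posterior is Gamma(α + Σx, β + Σt) = Gamma(13 + 223, 6 + 36) = Gamma(236, 42).
Predictive mean over a 7-day window = T·E[λ|data] = 7·236/42 = 118/3.

118/3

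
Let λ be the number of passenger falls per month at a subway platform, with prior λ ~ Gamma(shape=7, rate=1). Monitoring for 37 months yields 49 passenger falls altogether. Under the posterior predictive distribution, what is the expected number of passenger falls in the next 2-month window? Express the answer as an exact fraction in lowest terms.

Total count 49 over total exposure 37 months.
Conjugate update: add total count to the shape and total exposure to the rate, giving Gamma(56, 38).
Predictive mean over a 2-month window = T·E[λ|data] = 2·56/38 = 56/19.

56/19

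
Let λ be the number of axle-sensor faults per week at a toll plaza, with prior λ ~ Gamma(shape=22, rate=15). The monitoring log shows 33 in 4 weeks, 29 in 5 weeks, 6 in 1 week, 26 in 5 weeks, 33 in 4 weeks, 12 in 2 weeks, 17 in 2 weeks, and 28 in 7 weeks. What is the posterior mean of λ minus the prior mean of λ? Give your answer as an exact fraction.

Total count: 33 + 29 + 6 + 26 + 33 + 12 + 17 + 28 = 184.
Total exposure: 4 + 5 + 1 + 5 + 4 + 2 + 2 + 7 = 30 weeks.
By Gamma–Poisson conjugacy, the posterior is Gamma(α + Σx, β + Σt) = Gamma(22 + 184, 15 + 30) = Gamma(206, 45).
Posterior mean = 206/45 = 206/45; prior mean = 22/15 = 22/15. Difference = 206/45 − 22/15 = 28/9.

28/9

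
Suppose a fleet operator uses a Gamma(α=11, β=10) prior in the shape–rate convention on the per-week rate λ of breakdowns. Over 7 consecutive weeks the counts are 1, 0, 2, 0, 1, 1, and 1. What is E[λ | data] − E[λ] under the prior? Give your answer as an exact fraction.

Total count: 1 + 0 + 2 + 0 + 1 + 1 + 1 = 6.
Total exposure: 7 weeks.
Gamma(α, β) with Poisson data over total exposure Σt gives posterior Gamma(α+Σx, β+Σt) = Gamma(17, 17).
Posterior mean = 17/17 = 1; prior mean = 11/10 = 11/10. Difference = 1 − 11/10 = -1/10.

-1/10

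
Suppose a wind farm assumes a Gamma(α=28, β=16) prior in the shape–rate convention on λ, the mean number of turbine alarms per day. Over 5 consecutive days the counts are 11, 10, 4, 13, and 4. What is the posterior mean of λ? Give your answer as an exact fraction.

Total count: 11 + 10 + 4 + 13 + 4 = 42.
Total exposure: 5 days.
Posterior: α' = 28 + 42 = 70, β' = 16 + 5 = 21.
Posterior mean = α'/β' = 70/21 = 10/3.

10/3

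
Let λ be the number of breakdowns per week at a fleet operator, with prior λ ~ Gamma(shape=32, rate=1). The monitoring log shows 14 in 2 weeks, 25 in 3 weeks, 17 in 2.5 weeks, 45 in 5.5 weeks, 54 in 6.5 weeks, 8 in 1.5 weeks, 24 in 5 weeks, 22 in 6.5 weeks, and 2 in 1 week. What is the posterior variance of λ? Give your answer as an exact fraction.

108/529

Total count: 14 + 25 + 17 + 45 + 54 + 8 + 24 + 22 + 2 = 211.
Total exposure: 2 + 3 + 2.5 + 5.5 + 6.5 + 1.5 + 5 + 6.5 + 1 = 33.5 weeks.
Gamma(α, β) with Poisson data over total exposure Σt gives posterior Gamma(α+Σx, β+Σt) = Gamma(243, 69/2).
Posterior variance = α'/β'² = 243/(4761/4) = 108/529.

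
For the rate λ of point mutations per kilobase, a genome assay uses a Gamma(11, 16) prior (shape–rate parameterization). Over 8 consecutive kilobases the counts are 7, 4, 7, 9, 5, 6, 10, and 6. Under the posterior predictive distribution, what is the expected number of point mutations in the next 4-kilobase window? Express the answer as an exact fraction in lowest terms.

Total count: 7 + 4 + 7 + 9 + 5 + 6 + 10 + 6 = 54.
Total exposure: 8 kilobases.
Posterior: α' = 11 + 54 = 65, β' = 16 + 8 = 24.
Predictive mean over a 4-kilobase window = T·E[λ|data] = 4·65/24 = 65/6.

65/6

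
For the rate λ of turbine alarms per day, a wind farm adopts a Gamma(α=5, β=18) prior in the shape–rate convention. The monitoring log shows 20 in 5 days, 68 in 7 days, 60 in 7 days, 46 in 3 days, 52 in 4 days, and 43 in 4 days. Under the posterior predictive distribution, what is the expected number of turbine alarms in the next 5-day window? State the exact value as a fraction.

245/8

Total count: 20 + 68 + 60 + 46 + 52 + 43 = 289.
Total exposure: 5 + 7 + 7 + 3 + 4 + 4 = 30 days.
By Gamma–Poisson conjugacy, the posterior is Gamma(α + Σx, β + Σt) = Gamma(5 + 289, 18 + 30) = Gamma(294, 48).
Predictive mean over a 5-day window = T·E[λ|data] = 5·294/48 = 245/8.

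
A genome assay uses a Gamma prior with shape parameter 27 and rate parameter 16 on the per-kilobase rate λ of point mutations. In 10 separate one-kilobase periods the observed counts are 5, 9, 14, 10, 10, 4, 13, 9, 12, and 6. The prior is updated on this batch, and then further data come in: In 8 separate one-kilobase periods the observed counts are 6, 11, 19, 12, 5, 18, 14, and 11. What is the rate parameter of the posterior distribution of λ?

Total count: 5 + 9 + 14 + 10 + 10 + 4 + 13 + 9 + 12 + 6 = 92.
Total exposure: 10 kilobases.
After the first batch: Gamma(27 + 92, 16 + 10) = Gamma(119, 26).
Total count: 6 + 11 + 19 + 12 + 5 + 18 + 14 + 11 = 96.
Total exposure: 8 kilobases.
After the second batch: Gamma(119 + 96, 26 + 8) = Gamma(215, 34).

34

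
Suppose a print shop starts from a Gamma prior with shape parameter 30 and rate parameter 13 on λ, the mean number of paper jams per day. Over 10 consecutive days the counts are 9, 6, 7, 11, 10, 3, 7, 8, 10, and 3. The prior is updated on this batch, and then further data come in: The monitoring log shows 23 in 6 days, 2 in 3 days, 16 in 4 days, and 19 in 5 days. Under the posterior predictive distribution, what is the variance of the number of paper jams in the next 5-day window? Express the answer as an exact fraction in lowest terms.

Total count: 9 + 6 + 7 + 11 + 10 + 3 + 7 + 8 + 10 + 3 = 74.
Total exposure: 10 days.
After the first batch: Gamma(30 + 74, 13 + 10) = Gamma(104, 23).
Total count: 23 + 2 + 16 + 19 = 60.
Total exposure: 6 + 3 + 4 + 5 = 18 days.
After the second batch: Gamma(104 + 60, 23 + 18) = Gamma(164, 41).
The posterior predictive for a window of length T is Negative Binomial with variance T·α'·(β'+T)/β'² = 5·164·46/1681 = 920/41.

920/41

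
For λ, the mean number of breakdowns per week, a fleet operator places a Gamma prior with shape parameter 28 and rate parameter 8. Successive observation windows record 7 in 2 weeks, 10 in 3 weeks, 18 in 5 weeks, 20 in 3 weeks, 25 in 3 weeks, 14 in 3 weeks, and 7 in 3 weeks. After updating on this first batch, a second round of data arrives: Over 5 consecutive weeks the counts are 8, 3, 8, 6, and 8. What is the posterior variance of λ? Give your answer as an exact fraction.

Total count: 7 + 10 + 18 + 20 + 25 + 14 + 7 = 101.
Total exposure: 2 + 3 + 5 + 3 + 3 + 3 + 3 = 22 weeks.
After the first batch: Gamma(28 + 101, 8 + 22) = Gamma(129, 30).
Total count: 8 + 3 + 8 + 6 + 8 = 33.
Total exposure: 5 weeks.
After the second batch: Gamma(129 + 33, 30 + 5) = Gamma(162, 35).
Posterior variance = α'/β'² = 162/1225.

162/1225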